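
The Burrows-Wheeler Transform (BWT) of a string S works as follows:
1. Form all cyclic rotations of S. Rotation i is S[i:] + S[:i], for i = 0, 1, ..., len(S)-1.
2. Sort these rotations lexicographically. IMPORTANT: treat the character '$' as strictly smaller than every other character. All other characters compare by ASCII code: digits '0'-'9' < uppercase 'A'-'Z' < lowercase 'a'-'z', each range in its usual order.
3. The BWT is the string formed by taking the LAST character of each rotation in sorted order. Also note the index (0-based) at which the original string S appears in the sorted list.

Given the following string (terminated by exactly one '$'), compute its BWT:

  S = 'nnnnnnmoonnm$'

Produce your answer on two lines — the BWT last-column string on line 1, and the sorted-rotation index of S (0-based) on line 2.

All 13 rotations (rotation i = S[i:]+S[:i]):
  rot[0] = nnnnnnmoonnm$
  rot[1] = nnnnnmoonnm$n
  rot[2] = nnnnmoonnm$nn
  rot[3] = nnnmoonnm$nnn
  rot[4] = nnmoonnm$nnnn
  rot[5] = nmoonnm$nnnnn
  rot[6] = moonnm$nnnnnn
  rot[7] = oonnm$nnnnnnm
  rot[8] = onnm$nnnnnnmo
  rot[9] = nnm$nnnnnnmoo
  rot[10] = nm$nnnnnnmoon
  rot[11] = m$nnnnnnmoonn
  rot[12] = $nnnnnnmoonnm
Sorted (with $ < everything):
  sorted[0] = $nnnnnnmoonnm  (last char: 'm')
  sorted[1] = m$nnnnnnmoonn  (last char: 'n')
  sorted[2] = moonnm$nnnnnn  (last char: 'n')
  sorted[3] = nm$nnnnnnmoon  (last char: 'n')
  sorted[4] = nmoonnm$nnnnn  (last char: 'n')
  sorted[5] = nnm$nnnnnnmoo  (last char: 'o')
  sorted[6] = nnmoonnm$nnnn  (last char: 'n')
  sorted[7] = nnnmoonnm$nnn  (last char: 'n')
  sorted[8] = nnnnmoonnm$nn  (last char: 'n')
  sorted[9] = nnnnnmoonnm$n  (last char: 'n')
  sorted[10] = nnnnnnmoonnm$  (last char: '$')
  sorted[11] = onnm$nnnnnnmo  (last char: 'o')
  sorted[12] = oonnm$nnnnnnm  (last char: 'm')
Last column: mnnnnonnnn$om
Original string S is at sorted index 10

Answer: mnnnnonnnn$om
10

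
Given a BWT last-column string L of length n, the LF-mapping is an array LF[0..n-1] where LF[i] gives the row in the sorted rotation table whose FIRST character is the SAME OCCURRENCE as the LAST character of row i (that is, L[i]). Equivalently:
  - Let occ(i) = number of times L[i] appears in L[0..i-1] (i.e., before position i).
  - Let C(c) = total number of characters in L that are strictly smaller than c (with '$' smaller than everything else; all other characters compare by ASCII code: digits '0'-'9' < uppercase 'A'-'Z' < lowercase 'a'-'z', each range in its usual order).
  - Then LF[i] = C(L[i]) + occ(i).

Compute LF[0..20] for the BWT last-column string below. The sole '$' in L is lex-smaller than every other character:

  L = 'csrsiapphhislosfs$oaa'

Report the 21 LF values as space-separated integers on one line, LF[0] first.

Answer: 4 16 15 17 8 1 13 14 6 7 9 18 10 11 19 5 20 0 12 2 3

Derivation:
Char counts: '$':1, 'a':3, 'c':1, 'f':1, 'h':2, 'i':2, 'l':1, 'o':2, 'p':2, 'r':1, 's':5
C (first-col start): C('$')=0, C('a')=1, C('c')=4, C('f')=5, C('h')=6, C('i')=8, C('l')=10, C('o')=11, C('p')=13, C('r')=15, C('s')=16
L[0]='c': occ=0, LF[0]=C('c')+0=4+0=4
L[1]='s': occ=0, LF[1]=C('s')+0=16+0=16
L[2]='r': occ=0, LF[2]=C('r')+0=15+0=15
L[3]='s': occ=1, LF[3]=C('s')+1=16+1=17
L[4]='i': occ=0, LF[4]=C('i')+0=8+0=8
L[5]='a': occ=0, LF[5]=C('a')+0=1+0=1
L[6]='p': occ=0, LF[6]=C('p')+0=13+0=13
L[7]='p': occ=1, LF[7]=C('p')+1=13+1=14
L[8]='h': occ=0, LF[8]=C('h')+0=6+0=6
L[9]='h': occ=1, LF[9]=C('h')+1=6+1=7
L[10]='i': occ=1, LF[10]=C('i')+1=8+1=9
L[11]='s': occ=2, LF[11]=C('s')+2=16+2=18
L[12]='l': occ=0, LF[12]=C('l')+0=10+0=10
L[13]='o': occ=0, LF[13]=C('o')+0=11+0=11
L[14]='s': occ=3, LF[14]=C('s')+3=16+3=19
L[15]='f': occ=0, LF[15]=C('f')+0=5+0=5
L[16]='s': occ=4, LF[16]=C('s')+4=16+4=20
L[17]='$': occ=0, LF[17]=C('$')+0=0+0=0
L[18]='o': occ=1, LF[18]=C('o')+1=11+1=12
L[19]='a': occ=1, LF[19]=C('a')+1=1+1=2
L[20]='a': occ=2, LF[20]=C('a')+2=1+2=3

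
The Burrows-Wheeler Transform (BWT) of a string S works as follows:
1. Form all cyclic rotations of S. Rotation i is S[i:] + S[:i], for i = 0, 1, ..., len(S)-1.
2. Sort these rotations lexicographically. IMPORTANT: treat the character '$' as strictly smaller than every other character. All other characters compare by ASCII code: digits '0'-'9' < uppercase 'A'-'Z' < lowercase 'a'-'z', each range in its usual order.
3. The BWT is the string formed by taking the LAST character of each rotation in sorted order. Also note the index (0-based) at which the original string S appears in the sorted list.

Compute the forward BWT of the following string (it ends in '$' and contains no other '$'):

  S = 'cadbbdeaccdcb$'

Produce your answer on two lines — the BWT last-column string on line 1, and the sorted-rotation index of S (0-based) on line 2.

All 14 rotations (rotation i = S[i:]+S[:i]):
  rot[0] = cadbbdeaccdcb$
  rot[1] = adbbdeaccdcb$c
  rot[2] = dbbdeaccdcb$ca
  rot[3] = bbdeaccdcb$cad
  rot[4] = bdeaccdcb$cadb
  rot[5] = deaccdcb$cadbb
  rot[6] = eaccdcb$cadbbd
  rot[7] = accdcb$cadbbde
  rot[8] = ccdcb$cadbbdea
  rot[9] = cdcb$cadbbdeac
  rot[10] = dcb$cadbbdeacc
  rot[11] = cb$cadbbdeaccd
  rot[12] = b$cadbbdeaccdc
  rot[13] = $cadbbdeaccdcb
Sorted (with $ < everything):
  sorted[0] = $cadbbdeaccdcb  (last char: 'b')
  sorted[1] = accdcb$cadbbde  (last char: 'e')
  sorted[2] = adbbdeaccdcb$c  (last char: 'c')
  sorted[3] = b$cadbbdeaccdc  (last char: 'c')
  sorted[4] = bbdeaccdcb$cad  (last char: 'd')
  sorted[5] = bdeaccdcb$cadb  (last char: 'b')
  sorted[6] = cadbbdeaccdcb$  (last char: '$')
  sorted[7] = cb$cadbbdeaccd  (last char: 'd')
  sorted[8] = ccdcb$cadbbdea  (last char: 'a')
  sorted[9] = cdcb$cadbbdeac  (last char: 'c')
  sorted[10] = dbbdeaccdcb$ca  (last char: 'a')
  sorted[11] = dcb$cadbbdeacc  (last char: 'c')
  sorted[12] = deaccdcb$cadbb  (last char: 'b')
  sorted[13] = eaccdcb$cadbbd  (last char: 'd')
Last column: beccdb$dacacbd
Original string S is at sorted index 6

Answer: beccdb$dacacbd
6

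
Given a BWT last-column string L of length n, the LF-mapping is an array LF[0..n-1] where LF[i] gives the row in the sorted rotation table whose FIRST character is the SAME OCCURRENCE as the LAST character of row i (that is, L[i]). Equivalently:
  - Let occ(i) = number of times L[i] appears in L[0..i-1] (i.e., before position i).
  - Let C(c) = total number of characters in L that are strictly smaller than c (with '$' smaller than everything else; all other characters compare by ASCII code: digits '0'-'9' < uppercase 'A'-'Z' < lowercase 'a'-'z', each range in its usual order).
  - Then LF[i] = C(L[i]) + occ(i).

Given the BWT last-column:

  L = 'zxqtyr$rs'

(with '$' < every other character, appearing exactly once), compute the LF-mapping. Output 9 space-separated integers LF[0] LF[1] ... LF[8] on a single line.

Char counts: '$':1, 'q':1, 'r':2, 's':1, 't':1, 'x':1, 'y':1, 'z':1
C (first-col start): C('$')=0, C('q')=1, C('r')=2, C('s')=4, C('t')=5, C('x')=6, C('y')=7, C('z')=8
L[0]='z': occ=0, LF[0]=C('z')+0=8+0=8
L[1]='x': occ=0, LF[1]=C('x')+0=6+0=6
L[2]='q': occ=0, LF[2]=C('q')+0=1+0=1
L[3]='t': occ=0, LF[3]=C('t')+0=5+0=5
L[4]='y': occ=0, LF[4]=C('y')+0=7+0=7
L[5]='r': occ=0, LF[5]=C('r')+0=2+0=2
L[6]='$': occ=0, LF[6]=C('$')+0=0+0=0
L[7]='r': occ=1, LF[7]=C('r')+1=2+1=3
L[8]='s': occ=0, LF[8]=C('s')+0=4+0=4

Answer: 8 6 1 5 7 2 0 3 4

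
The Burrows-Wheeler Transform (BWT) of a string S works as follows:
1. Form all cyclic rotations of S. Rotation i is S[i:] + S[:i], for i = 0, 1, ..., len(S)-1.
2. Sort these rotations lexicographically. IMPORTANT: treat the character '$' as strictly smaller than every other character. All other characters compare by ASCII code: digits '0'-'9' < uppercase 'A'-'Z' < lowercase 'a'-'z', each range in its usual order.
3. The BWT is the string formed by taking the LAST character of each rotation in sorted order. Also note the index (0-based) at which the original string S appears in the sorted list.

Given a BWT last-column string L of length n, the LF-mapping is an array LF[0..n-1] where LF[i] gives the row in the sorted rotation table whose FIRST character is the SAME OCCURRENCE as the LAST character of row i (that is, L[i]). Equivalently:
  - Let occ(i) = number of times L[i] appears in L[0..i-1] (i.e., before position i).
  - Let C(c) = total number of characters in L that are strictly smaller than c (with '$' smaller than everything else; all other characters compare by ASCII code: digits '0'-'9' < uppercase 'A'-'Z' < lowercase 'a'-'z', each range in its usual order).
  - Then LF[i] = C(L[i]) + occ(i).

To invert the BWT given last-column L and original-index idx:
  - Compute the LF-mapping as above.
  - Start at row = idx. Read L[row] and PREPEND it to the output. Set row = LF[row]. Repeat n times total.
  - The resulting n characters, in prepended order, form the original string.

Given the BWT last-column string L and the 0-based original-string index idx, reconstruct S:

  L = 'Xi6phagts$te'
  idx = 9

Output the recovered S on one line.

LF mapping: 2 7 1 8 6 3 5 10 9 0 11 4
Walk LF starting at row 9, prepending L[row]:
  step 1: row=9, L[9]='$', prepend. Next row=LF[9]=0
  step 2: row=0, L[0]='X', prepend. Next row=LF[0]=2
  step 3: row=2, L[2]='6', prepend. Next row=LF[2]=1
  step 4: row=1, L[1]='i', prepend. Next row=LF[1]=7
  step 5: row=7, L[7]='t', prepend. Next row=LF[7]=10
  step 6: row=10, L[10]='t', prepend. Next row=LF[10]=11
  step 7: row=11, L[11]='e', prepend. Next row=LF[11]=4
  step 8: row=4, L[4]='h', prepend. Next row=LF[4]=6
  step 9: row=6, L[6]='g', prepend. Next row=LF[6]=5
  step 10: row=5, L[5]='a', prepend. Next row=LF[5]=3
  step 11: row=3, L[3]='p', prepend. Next row=LF[3]=8
  step 12: row=8, L[8]='s', prepend. Next row=LF[8]=9
Reversed output: spaghetti6X$

Answer: spaghetti6X$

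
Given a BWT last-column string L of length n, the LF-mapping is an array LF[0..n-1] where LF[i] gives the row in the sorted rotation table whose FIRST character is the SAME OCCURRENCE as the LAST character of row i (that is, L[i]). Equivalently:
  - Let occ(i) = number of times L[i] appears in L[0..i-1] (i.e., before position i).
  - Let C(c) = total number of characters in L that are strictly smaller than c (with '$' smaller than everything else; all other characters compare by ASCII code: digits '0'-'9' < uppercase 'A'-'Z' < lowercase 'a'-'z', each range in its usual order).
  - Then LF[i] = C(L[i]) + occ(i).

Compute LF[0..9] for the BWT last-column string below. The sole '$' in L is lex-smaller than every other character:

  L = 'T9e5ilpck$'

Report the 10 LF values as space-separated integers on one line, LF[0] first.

Char counts: '$':1, '5':1, '9':1, 'T':1, 'c':1, 'e':1, 'i':1, 'k':1, 'l':1, 'p':1
C (first-col start): C('$')=0, C('5')=1, C('9')=2, C('T')=3, C('c')=4, C('e')=5, C('i')=6, C('k')=7, C('l')=8, C('p')=9
L[0]='T': occ=0, LF[0]=C('T')+0=3+0=3
L[1]='9': occ=0, LF[1]=C('9')+0=2+0=2
L[2]='e': occ=0, LF[2]=C('e')+0=5+0=5
L[3]='5': occ=0, LF[3]=C('5')+0=1+0=1
L[4]='i': occ=0, LF[4]=C('i')+0=6+0=6
L[5]='l': occ=0, LF[5]=C('l')+0=8+0=8
L[6]='p': occ=0, LF[6]=C('p')+0=9+0=9
L[7]='c': occ=0, LF[7]=C('c')+0=4+0=4
L[8]='k': occ=0, LF[8]=C('k')+0=7+0=7
L[9]='$': occ=0, LF[9]=C('$')+0=0+0=0

Answer: 3 2 5 1 6 8 9 4 7 0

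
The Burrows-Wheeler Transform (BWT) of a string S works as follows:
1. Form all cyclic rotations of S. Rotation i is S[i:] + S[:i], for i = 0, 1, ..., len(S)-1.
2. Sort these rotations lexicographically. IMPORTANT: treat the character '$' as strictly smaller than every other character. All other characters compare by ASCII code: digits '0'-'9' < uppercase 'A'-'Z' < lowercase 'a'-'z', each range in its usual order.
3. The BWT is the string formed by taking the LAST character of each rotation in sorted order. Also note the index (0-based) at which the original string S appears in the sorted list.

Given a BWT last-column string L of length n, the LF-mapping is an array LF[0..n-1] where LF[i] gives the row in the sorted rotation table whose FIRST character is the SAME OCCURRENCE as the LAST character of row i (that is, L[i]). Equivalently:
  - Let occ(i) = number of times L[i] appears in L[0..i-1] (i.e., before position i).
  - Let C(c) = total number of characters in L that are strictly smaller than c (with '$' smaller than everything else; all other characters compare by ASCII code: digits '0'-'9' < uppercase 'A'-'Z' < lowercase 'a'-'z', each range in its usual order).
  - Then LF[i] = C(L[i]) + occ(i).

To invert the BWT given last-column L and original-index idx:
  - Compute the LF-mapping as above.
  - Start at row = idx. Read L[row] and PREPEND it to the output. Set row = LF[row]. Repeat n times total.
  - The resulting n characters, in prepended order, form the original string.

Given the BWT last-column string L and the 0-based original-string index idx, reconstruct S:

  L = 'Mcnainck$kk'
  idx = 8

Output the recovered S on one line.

Answer: knickknacM$

Derivation:
LF mapping: 1 3 9 2 5 10 4 6 0 7 8
Walk LF starting at row 8, prepending L[row]:
  step 1: row=8, L[8]='$', prepend. Next row=LF[8]=0
  step 2: row=0, L[0]='M', prepend. Next row=LF[0]=1
  step 3: row=1, L[1]='c', prepend. Next row=LF[1]=3
  step 4: row=3, L[3]='a', prepend. Next row=LF[3]=2
  step 5: row=2, L[2]='n', prepend. Next row=LF[2]=9
  step 6: row=9, L[9]='k', prepend. Next row=LF[9]=7
  step 7: row=7, L[7]='k', prepend. Next row=LF[7]=6
  step 8: row=6, L[6]='c', prepend. Next row=LF[6]=4
  step 9: row=4, L[4]='i', prepend. Next row=LF[4]=5
  step 10: row=5, L[5]='n', prepend. Next row=LF[5]=10
  step 11: row=10, L[10]='k', prepend. Next row=LF[10]=8
Reversed output: knickknacM$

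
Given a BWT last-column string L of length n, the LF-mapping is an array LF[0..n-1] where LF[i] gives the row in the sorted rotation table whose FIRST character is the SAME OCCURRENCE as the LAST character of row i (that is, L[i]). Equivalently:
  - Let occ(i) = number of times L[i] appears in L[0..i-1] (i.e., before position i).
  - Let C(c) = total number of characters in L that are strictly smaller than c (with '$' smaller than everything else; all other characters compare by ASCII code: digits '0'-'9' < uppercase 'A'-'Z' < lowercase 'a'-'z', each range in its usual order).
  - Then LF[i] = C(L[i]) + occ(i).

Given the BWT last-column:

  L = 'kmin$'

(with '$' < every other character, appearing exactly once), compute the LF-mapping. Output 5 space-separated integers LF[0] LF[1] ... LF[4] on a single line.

Char counts: '$':1, 'i':1, 'k':1, 'm':1, 'n':1
C (first-col start): C('$')=0, C('i')=1, C('k')=2, C('m')=3, C('n')=4
L[0]='k': occ=0, LF[0]=C('k')+0=2+0=2
L[1]='m': occ=0, LF[1]=C('m')+0=3+0=3
L[2]='i': occ=0, LF[2]=C('i')+0=1+0=1
L[3]='n': occ=0, LF[3]=C('n')+0=4+0=4
L[4]='$': occ=0, LF[4]=C('$')+0=0+0=0

Answer: 2 3 1 4 0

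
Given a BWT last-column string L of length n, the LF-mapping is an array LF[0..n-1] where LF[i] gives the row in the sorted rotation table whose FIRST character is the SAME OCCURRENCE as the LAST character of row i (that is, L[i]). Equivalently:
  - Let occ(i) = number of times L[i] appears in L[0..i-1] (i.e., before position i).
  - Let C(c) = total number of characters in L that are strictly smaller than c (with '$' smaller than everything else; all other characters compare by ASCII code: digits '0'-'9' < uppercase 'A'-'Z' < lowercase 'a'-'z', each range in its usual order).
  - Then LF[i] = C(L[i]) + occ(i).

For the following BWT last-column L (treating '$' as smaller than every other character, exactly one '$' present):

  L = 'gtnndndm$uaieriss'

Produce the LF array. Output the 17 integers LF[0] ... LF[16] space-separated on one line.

Answer: 5 15 9 10 2 11 3 8 0 16 1 6 4 12 7 13 14

Derivation:
Char counts: '$':1, 'a':1, 'd':2, 'e':1, 'g':1, 'i':2, 'm':1, 'n':3, 'r':1, 's':2, 't':1, 'u':1
C (first-col start): C('$')=0, C('a')=1, C('d')=2, C('e')=4, C('g')=5, C('i')=6, C('m')=8, C('n')=9, C('r')=12, C('s')=13, C('t')=15, C('u')=16
L[0]='g': occ=0, LF[0]=C('g')+0=5+0=5
L[1]='t': occ=0, LF[1]=C('t')+0=15+0=15
L[2]='n': occ=0, LF[2]=C('n')+0=9+0=9
L[3]='n': occ=1, LF[3]=C('n')+1=9+1=10
L[4]='d': occ=0, LF[4]=C('d')+0=2+0=2
L[5]='n': occ=2, LF[5]=C('n')+2=9+2=11
L[6]='d': occ=1, LF[6]=C('d')+1=2+1=3
L[7]='m': occ=0, LF[7]=C('m')+0=8+0=8
L[8]='$': occ=0, LF[8]=C('$')+0=0+0=0
L[9]='u': occ=0, LF[9]=C('u')+0=16+0=16
L[10]='a': occ=0, LF[10]=C('a')+0=1+0=1
L[11]='i': occ=0, LF[11]=C('i')+0=6+0=6
L[12]='e': occ=0, LF[12]=C('e')+0=4+0=4
L[13]='r': occ=0, LF[13]=C('r')+0=12+0=12
L[14]='i': occ=1, LF[14]=C('i')+1=6+1=7
L[15]='s': occ=0, LF[15]=C('s')+0=13+0=13
L[16]='s': occ=1, LF[16]=C('s')+1=13+1=14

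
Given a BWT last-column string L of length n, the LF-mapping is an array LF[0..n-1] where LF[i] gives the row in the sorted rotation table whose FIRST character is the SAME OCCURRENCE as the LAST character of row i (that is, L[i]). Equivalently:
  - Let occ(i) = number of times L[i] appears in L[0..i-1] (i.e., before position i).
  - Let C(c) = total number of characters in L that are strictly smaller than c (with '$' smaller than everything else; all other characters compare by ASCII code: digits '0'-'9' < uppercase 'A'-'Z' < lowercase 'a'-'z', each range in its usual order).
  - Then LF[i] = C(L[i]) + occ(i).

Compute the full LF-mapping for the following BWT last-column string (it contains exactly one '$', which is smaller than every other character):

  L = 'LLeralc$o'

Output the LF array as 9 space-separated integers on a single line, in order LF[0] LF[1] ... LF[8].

Answer: 1 2 5 8 3 6 4 0 7

Derivation:
Char counts: '$':1, 'L':2, 'a':1, 'c':1, 'e':1, 'l':1, 'o':1, 'r':1
C (first-col start): C('$')=0, C('L')=1, C('a')=3, C('c')=4, C('e')=5, C('l')=6, C('o')=7, C('r')=8
L[0]='L': occ=0, LF[0]=C('L')+0=1+0=1
L[1]='L': occ=1, LF[1]=C('L')+1=1+1=2
L[2]='e': occ=0, LF[2]=C('e')+0=5+0=5
L[3]='r': occ=0, LF[3]=C('r')+0=8+0=8
L[4]='a': occ=0, LF[4]=C('a')+0=3+0=3
L[5]='l': occ=0, LF[5]=C('l')+0=6+0=6
L[6]='c': occ=0, LF[6]=C('c')+0=4+0=4
L[7]='$': occ=0, LF[7]=C('$')+0=0+0=0
L[8]='o': occ=0, LF[8]=C('o')+0=7+0=7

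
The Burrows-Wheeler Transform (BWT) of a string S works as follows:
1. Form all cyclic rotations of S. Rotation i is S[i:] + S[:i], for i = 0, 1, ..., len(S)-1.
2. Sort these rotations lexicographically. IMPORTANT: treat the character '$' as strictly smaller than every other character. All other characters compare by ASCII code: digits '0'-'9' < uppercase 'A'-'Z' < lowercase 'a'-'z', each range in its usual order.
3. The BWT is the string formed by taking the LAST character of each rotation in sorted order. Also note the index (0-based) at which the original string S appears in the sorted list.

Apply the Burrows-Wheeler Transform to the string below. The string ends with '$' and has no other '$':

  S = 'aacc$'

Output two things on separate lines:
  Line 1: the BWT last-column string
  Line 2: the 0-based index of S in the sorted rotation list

Answer: c$aca
1

Derivation:
All 5 rotations (rotation i = S[i:]+S[:i]):
  rot[0] = aacc$
  rot[1] = acc$a
  rot[2] = cc$aa
  rot[3] = c$aac
  rot[4] = $aacc
Sorted (with $ < everything):
  sorted[0] = $aacc  (last char: 'c')
  sorted[1] = aacc$  (last char: '$')
  sorted[2] = acc$a  (last char: 'a')
  sorted[3] = c$aac  (last char: 'c')
  sorted[4] = cc$aa  (last char: 'a')
Last column: c$aca
Original string S is at sorted index 1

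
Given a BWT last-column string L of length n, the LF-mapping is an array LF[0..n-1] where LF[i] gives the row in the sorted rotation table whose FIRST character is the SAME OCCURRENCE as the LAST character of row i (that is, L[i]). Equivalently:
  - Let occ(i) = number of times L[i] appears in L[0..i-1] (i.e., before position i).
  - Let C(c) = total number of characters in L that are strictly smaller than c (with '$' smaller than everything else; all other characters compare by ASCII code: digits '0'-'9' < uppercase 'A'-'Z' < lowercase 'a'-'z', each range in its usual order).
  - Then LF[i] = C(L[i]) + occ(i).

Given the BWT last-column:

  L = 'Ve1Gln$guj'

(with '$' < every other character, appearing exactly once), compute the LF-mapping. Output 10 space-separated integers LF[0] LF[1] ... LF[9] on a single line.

Char counts: '$':1, '1':1, 'G':1, 'V':1, 'e':1, 'g':1, 'j':1, 'l':1, 'n':1, 'u':1
C (first-col start): C('$')=0, C('1')=1, C('G')=2, C('V')=3, C('e')=4, C('g')=5, C('j')=6, C('l')=7, C('n')=8, C('u')=9
L[0]='V': occ=0, LF[0]=C('V')+0=3+0=3
L[1]='e': occ=0, LF[1]=C('e')+0=4+0=4
L[2]='1': occ=0, LF[2]=C('1')+0=1+0=1
L[3]='G': occ=0, LF[3]=C('G')+0=2+0=2
L[4]='l': occ=0, LF[4]=C('l')+0=7+0=7
L[5]='n': occ=0, LF[5]=C('n')+0=8+0=8
L[6]='$': occ=0, LF[6]=C('$')+0=0+0=0
L[7]='g': occ=0, LF[7]=C('g')+0=5+0=5
L[8]='u': occ=0, LF[8]=C('u')+0=9+0=9
L[9]='j': occ=0, LF[9]=C('j')+0=6+0=6

Answer: 3 4 1 2 7 8 0 5 9 6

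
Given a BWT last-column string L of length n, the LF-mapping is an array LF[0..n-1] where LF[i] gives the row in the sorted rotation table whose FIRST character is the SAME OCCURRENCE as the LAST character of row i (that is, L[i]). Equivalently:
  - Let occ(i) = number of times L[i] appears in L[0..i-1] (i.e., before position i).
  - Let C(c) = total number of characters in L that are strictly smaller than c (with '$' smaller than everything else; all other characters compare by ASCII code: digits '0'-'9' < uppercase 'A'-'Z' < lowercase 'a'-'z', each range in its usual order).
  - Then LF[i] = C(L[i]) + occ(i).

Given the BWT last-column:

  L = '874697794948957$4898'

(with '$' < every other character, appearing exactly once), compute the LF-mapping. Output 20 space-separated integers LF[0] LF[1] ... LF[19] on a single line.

Char counts: '$':1, '4':4, '5':1, '6':1, '7':4, '8':4, '9':5
C (first-col start): C('$')=0, C('4')=1, C('5')=5, C('6')=6, C('7')=7, C('8')=11, C('9')=15
L[0]='8': occ=0, LF[0]=C('8')+0=11+0=11
L[1]='7': occ=0, LF[1]=C('7')+0=7+0=7
L[2]='4': occ=0, LF[2]=C('4')+0=1+0=1
L[3]='6': occ=0, LF[3]=C('6')+0=6+0=6
L[4]='9': occ=0, LF[4]=C('9')+0=15+0=15
L[5]='7': occ=1, LF[5]=C('7')+1=7+1=8
L[6]='7': occ=2, LF[6]=C('7')+2=7+2=9
L[7]='9': occ=1, LF[7]=C('9')+1=15+1=16
L[8]='4': occ=1, LF[8]=C('4')+1=1+1=2
L[9]='9': occ=2, LF[9]=C('9')+2=15+2=17
L[10]='4': occ=2, LF[10]=C('4')+2=1+2=3
L[11]='8': occ=1, LF[11]=C('8')+1=11+1=12
L[12]='9': occ=3, LF[12]=C('9')+3=15+3=18
L[13]='5': occ=0, LF[13]=C('5')+0=5+0=5
L[14]='7': occ=3, LF[14]=C('7')+3=7+3=10
L[15]='$': occ=0, LF[15]=C('$')+0=0+0=0
L[16]='4': occ=3, LF[16]=C('4')+3=1+3=4
L[17]='8': occ=2, LF[17]=C('8')+2=11+2=13
L[18]='9': occ=4, LF[18]=C('9')+4=15+4=19
L[19]='8': occ=3, LF[19]=C('8')+3=11+3=14

Answer: 11 7 1 6 15 8 9 16 2 17 3 12 18 5 10 0 4 13 19 14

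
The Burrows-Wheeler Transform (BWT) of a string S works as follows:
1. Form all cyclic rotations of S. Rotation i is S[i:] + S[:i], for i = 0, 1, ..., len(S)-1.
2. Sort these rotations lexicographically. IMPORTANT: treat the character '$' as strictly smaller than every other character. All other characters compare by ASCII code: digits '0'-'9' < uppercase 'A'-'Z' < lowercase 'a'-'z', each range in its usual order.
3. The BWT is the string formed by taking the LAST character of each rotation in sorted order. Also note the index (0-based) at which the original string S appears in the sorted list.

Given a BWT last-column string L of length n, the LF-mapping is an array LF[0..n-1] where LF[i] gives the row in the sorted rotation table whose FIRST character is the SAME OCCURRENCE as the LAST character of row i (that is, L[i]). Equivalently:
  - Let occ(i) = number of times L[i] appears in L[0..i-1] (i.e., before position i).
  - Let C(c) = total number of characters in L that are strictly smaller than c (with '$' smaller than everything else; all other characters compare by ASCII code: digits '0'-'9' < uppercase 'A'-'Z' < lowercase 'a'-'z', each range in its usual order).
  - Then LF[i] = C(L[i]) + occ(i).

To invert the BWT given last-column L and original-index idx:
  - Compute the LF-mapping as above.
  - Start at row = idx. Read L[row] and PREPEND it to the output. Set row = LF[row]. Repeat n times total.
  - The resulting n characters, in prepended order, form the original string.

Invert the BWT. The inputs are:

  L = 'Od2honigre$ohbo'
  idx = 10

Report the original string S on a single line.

Answer: neighborhood2O$

Derivation:
LF mapping: 2 4 1 7 11 10 9 6 14 5 0 12 8 3 13
Walk LF starting at row 10, prepending L[row]:
  step 1: row=10, L[10]='$', prepend. Next row=LF[10]=0
  step 2: row=0, L[0]='O', prepend. Next row=LF[0]=2
  step 3: row=2, L[2]='2', prepend. Next row=LF[2]=1
  step 4: row=1, L[1]='d', prepend. Next row=LF[1]=4
  step 5: row=4, L[4]='o', prepend. Next row=LF[4]=11
  step 6: row=11, L[11]='o', prepend. Next row=LF[11]=12
  step 7: row=12, L[12]='h', prepend. Next row=LF[12]=8
  step 8: row=8, L[8]='r', prepend. Next row=LF[8]=14
  step 9: row=14, L[14]='o', prepend. Next row=LF[14]=13
  step 10: row=13, L[13]='b', prepend. Next row=LF[13]=3
  step 11: row=3, L[3]='h', prepend. Next row=LF[3]=7
  step 12: row=7, L[7]='g', prepend. Next row=LF[7]=6
  step 13: row=6, L[6]='i', prepend. Next row=LF[6]=9
  step 14: row=9, L[9]='e', prepend. Next row=LF[9]=5
  step 15: row=5, L[5]='n', prepend. Next row=LF[5]=10
Reversed output: neighborhood2O$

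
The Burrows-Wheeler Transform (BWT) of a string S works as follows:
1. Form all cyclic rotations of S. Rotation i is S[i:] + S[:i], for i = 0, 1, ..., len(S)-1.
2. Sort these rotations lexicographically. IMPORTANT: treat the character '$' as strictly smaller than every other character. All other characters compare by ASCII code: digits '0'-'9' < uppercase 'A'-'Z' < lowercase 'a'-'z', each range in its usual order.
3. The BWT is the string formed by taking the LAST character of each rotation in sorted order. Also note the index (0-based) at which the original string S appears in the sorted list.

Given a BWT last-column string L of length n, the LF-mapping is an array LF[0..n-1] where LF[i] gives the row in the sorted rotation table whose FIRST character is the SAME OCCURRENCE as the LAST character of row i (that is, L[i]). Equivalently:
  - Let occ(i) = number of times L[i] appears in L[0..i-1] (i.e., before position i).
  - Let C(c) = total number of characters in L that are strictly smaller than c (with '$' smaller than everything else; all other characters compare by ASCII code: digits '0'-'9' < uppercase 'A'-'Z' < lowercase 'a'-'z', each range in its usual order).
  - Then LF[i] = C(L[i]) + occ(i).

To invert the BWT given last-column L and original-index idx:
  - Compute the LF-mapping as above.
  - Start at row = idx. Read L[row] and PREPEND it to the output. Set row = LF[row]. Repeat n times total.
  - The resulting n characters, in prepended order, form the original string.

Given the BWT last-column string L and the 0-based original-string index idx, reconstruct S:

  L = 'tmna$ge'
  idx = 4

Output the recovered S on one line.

LF mapping: 6 4 5 1 0 3 2
Walk LF starting at row 4, prepending L[row]:
  step 1: row=4, L[4]='$', prepend. Next row=LF[4]=0
  step 2: row=0, L[0]='t', prepend. Next row=LF[0]=6
  step 3: row=6, L[6]='e', prepend. Next row=LF[6]=2
  step 4: row=2, L[2]='n', prepend. Next row=LF[2]=5
  step 5: row=5, L[5]='g', prepend. Next row=LF[5]=3
  step 6: row=3, L[3]='a', prepend. Next row=LF[3]=1
  step 7: row=1, L[1]='m', prepend. Next row=LF[1]=4
Reversed output: magnet$

Answer: magnet$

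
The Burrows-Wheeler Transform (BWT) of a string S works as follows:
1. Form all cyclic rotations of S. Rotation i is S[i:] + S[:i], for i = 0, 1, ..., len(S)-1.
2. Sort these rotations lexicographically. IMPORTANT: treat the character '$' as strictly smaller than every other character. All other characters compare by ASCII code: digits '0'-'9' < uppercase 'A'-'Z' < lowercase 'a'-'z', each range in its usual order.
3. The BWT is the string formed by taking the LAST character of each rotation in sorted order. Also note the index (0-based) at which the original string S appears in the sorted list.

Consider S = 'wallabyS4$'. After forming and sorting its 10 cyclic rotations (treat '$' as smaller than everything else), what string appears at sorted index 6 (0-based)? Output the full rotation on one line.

Answer: labyS4$wal

Derivation:
All 10 rotations (rotation i = S[i:]+S[:i]):
  rot[0] = wallabyS4$
  rot[1] = allabyS4$w
  rot[2] = llabyS4$wa
  rot[3] = labyS4$wal
  rot[4] = abyS4$wall
  rot[5] = byS4$walla
  rot[6] = yS4$wallab
  rot[7] = S4$wallaby
  rot[8] = 4$wallabyS
  rot[9] = $wallabyS4
Sorted (with $ < everything):
  sorted[0] = $wallabyS4
  sorted[1] = 4$wallabyS
  sorted[2] = S4$wallaby
  sorted[3] = abyS4$wall
  sorted[4] = allabyS4$w
  sorted[5] = byS4$walla
  sorted[6] = labyS4$wal
  sorted[7] = llabyS4$wa
  sorted[8] = wallabyS4$
  sorted[9] = yS4$wallab
sorted[6] = labyS4$wal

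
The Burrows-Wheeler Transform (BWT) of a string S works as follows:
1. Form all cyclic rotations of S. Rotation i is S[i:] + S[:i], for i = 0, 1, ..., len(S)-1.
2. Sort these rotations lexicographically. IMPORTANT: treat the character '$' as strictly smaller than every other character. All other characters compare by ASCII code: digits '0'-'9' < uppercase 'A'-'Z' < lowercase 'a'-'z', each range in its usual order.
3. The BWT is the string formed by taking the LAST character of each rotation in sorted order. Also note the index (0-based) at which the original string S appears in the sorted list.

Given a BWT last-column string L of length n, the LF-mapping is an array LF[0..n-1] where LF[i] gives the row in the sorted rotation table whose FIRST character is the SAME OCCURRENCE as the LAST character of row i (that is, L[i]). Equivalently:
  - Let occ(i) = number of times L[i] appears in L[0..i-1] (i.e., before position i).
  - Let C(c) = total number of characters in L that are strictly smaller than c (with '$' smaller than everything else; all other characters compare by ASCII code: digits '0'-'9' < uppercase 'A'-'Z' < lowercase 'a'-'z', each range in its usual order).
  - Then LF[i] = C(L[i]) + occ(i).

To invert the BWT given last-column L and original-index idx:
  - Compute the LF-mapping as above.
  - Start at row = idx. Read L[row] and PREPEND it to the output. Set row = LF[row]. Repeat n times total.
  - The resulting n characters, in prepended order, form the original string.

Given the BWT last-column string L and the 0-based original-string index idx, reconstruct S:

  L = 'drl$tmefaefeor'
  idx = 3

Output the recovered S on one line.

Answer: effortemerald$

Derivation:
LF mapping: 2 11 8 0 13 9 3 6 1 4 7 5 10 12
Walk LF starting at row 3, prepending L[row]:
  step 1: row=3, L[3]='$', prepend. Next row=LF[3]=0
  step 2: row=0, L[0]='d', prepend. Next row=LF[0]=2
  step 3: row=2, L[2]='l', prepend. Next row=LF[2]=8
  step 4: row=8, L[8]='a', prepend. Next row=LF[8]=1
  step 5: row=1, L[1]='r', prepend. Next row=LF[1]=11
  step 6: row=11, L[11]='e', prepend. Next row=LF[11]=5
  step 7: row=5, L[5]='m', prepend. Next row=LF[5]=9
  step 8: row=9, L[9]='e', prepend. Next row=LF[9]=4
  step 9: row=4, L[4]='t', prepend. Next row=LF[4]=13
  step 10: row=13, L[13]='r', prepend. Next row=LF[13]=12
  step 11: row=12, L[12]='o', prepend. Next row=LF[12]=10
  step 12: row=10, L[10]='f', prepend. Next row=LF[10]=7
  step 13: row=7, L[7]='f', prepend. Next row=LF[7]=6
  step 14: row=6, L[6]='e', prepend. Next row=LF[6]=3
Reversed output: effortemerald$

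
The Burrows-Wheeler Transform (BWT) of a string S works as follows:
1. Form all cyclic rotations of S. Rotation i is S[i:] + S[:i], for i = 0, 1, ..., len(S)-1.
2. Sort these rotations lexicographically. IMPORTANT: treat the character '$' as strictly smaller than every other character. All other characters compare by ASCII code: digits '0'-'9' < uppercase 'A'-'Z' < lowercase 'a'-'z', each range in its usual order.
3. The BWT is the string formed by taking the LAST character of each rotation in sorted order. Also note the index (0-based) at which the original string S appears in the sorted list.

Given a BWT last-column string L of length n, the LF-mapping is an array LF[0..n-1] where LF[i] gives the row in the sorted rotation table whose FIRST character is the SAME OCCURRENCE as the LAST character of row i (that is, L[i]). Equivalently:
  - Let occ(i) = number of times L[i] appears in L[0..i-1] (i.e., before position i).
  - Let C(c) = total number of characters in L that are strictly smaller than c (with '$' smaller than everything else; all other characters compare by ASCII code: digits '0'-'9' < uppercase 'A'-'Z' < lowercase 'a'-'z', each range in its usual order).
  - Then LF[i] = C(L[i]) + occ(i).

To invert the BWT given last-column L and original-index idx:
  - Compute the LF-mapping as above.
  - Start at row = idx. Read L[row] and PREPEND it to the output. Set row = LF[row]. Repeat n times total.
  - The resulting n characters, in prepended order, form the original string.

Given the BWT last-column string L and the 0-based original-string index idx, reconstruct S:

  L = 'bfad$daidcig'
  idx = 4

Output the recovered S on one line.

Answer: cgiidfaaddb$

Derivation:
LF mapping: 3 8 1 5 0 6 2 10 7 4 11 9
Walk LF starting at row 4, prepending L[row]:
  step 1: row=4, L[4]='$', prepend. Next row=LF[4]=0
  step 2: row=0, L[0]='b', prepend. Next row=LF[0]=3
  step 3: row=3, L[3]='d', prepend. Next row=LF[3]=5
  step 4: row=5, L[5]='d', prepend. Next row=LF[5]=6
  step 5: row=6, L[6]='a', prepend. Next row=LF[6]=2
  step 6: row=2, L[2]='a', prepend. Next row=LF[2]=1
  step 7: row=1, L[1]='f', prepend. Next row=LF[1]=8
  step 8: row=8, L[8]='d', prepend. Next row=LF[8]=7
  step 9: row=7, L[7]='i', prepend. Next row=LF[7]=10
  step 10: row=10, L[10]='i', prepend. Next row=LF[10]=11
  step 11: row=11, L[11]='g', prepend. Next row=LF[11]=9
  step 12: row=9, L[9]='c', prepend. Next row=LF[9]=4
Reversed output: cgiidfaaddb$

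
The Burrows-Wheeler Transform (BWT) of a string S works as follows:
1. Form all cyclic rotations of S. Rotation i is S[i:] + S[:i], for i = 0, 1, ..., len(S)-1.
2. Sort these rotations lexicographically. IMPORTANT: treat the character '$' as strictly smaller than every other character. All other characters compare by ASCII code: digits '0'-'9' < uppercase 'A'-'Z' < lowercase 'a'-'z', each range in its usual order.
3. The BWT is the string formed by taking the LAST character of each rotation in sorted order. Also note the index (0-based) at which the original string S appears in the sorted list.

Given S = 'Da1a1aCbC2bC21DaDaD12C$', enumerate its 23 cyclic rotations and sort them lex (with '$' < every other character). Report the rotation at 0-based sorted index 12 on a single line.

Answer: D12C$Da1a1aCbC2bC21DaDa

Derivation:
All 23 rotations (rotation i = S[i:]+S[:i]):
  rot[0] = Da1a1aCbC2bC21DaDaD12C$
  rot[1] = a1a1aCbC2bC21DaDaD12C$D
  rot[2] = 1a1aCbC2bC21DaDaD12C$Da
  rot[3] = a1aCbC2bC21DaDaD12C$Da1
  rot[4] = 1aCbC2bC21DaDaD12C$Da1a
  rot[5] = aCbC2bC21DaDaD12C$Da1a1
  rot[6] = CbC2bC21DaDaD12C$Da1a1a
  rot[7] = bC2bC21DaDaD12C$Da1a1aC
  rot[8] = C2bC21DaDaD12C$Da1a1aCb
  rot[9] = 2bC21DaDaD12C$Da1a1aCbC
  rot[10] = bC21DaDaD12C$Da1a1aCbC2
  rot[11] = C21DaDaD12C$Da1a1aCbC2b
  rot[12] = 21DaDaD12C$Da1a1aCbC2bC
  rot[13] = 1DaDaD12C$Da1a1aCbC2bC2
  rot[14] = DaDaD12C$Da1a1aCbC2bC21
  rot[15] = aDaD12C$Da1a1aCbC2bC21D
  rot[16] = DaD12C$Da1a1aCbC2bC21Da
  rot[17] = aD12C$Da1a1aCbC2bC21DaD
  rot[18] = D12C$Da1a1aCbC2bC21DaDa
  rot[19] = 12C$Da1a1aCbC2bC21DaDaD
  rot[20] = 2C$Da1a1aCbC2bC21DaDaD1
  rot[21] = C$Da1a1aCbC2bC21DaDaD12
  rot[22] = $Da1a1aCbC2bC21DaDaD12C
Sorted (with $ < everything):
  sorted[0] = $Da1a1aCbC2bC21DaDaD12C
  sorted[1] = 12C$Da1a1aCbC2bC21DaDaD
  sorted[2] = 1DaDaD12C$Da1a1aCbC2bC2
  sorted[3] = 1a1aCbC2bC21DaDaD12C$Da
  sorted[4] = 1aCbC2bC21DaDaD12C$Da1a
  sorted[5] = 21DaDaD12C$Da1a1aCbC2bC
  sorted[6] = 2C$Da1a1aCbC2bC21DaDaD1
  sorted[7] = 2bC21DaDaD12C$Da1a1aCbC
  sorted[8] = C$Da1a1aCbC2bC21DaDaD12
  sorted[9] = C21DaDaD12C$Da1a1aCbC2b
  sorted[10] = C2bC21DaDaD12C$Da1a1aCb
  sorted[11] = CbC2bC21DaDaD12C$Da1a1a
  sorted[12] = D12C$Da1a1aCbC2bC21DaDa
  sorted[13] = Da1a1aCbC2bC21DaDaD12C$
  sorted[14] = DaD12C$Da1a1aCbC2bC21Da
  sorted[15] = DaDaD12C$Da1a1aCbC2bC21
  sorted[16] = a1a1aCbC2bC21DaDaD12C$D
  sorted[17] = a1aCbC2bC21DaDaD12C$Da1
  sorted[18] = aCbC2bC21DaDaD12C$Da1a1
  sorted[19] = aD12C$Da1a1aCbC2bC21DaD
  sorted[20] = aDaD12C$Da1a1aCbC2bC21D
  sorted[21] = bC21DaDaD12C$Da1a1aCbC2
  sorted[22] = bC2bC21DaDaD12C$Da1a1aC
sorted[12] = D12C$Da1a1aCbC2bC21DaDa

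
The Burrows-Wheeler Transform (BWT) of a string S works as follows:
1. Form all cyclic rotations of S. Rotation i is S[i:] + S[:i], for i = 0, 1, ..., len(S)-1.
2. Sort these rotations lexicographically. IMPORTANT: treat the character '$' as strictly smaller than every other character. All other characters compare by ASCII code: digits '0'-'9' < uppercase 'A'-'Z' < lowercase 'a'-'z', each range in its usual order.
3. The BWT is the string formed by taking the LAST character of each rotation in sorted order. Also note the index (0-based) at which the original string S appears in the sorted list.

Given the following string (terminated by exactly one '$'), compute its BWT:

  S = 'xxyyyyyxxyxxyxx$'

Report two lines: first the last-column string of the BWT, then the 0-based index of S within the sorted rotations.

Answer: xxyyy$xxxxxyyyyx
5

Derivation:
All 16 rotations (rotation i = S[i:]+S[:i]):
  rot[0] = xxyyyyyxxyxxyxx$
  rot[1] = xyyyyyxxyxxyxx$x
  rot[2] = yyyyyxxyxxyxx$xx
  rot[3] = yyyyxxyxxyxx$xxy
  rot[4] = yyyxxyxxyxx$xxyy
  rot[5] = yyxxyxxyxx$xxyyy
  rot[6] = yxxyxxyxx$xxyyyy
  rot[7] = xxyxxyxx$xxyyyyy
  rot[8] = xyxxyxx$xxyyyyyx
  rot[9] = yxxyxx$xxyyyyyxx
  rot[10] = xxyxx$xxyyyyyxxy
  rot[11] = xyxx$xxyyyyyxxyx
  rot[12] = yxx$xxyyyyyxxyxx
  rot[13] = xx$xxyyyyyxxyxxy
  rot[14] = x$xxyyyyyxxyxxyx
  rot[15] = $xxyyyyyxxyxxyxx
Sorted (with $ < everything):
  sorted[0] = $xxyyyyyxxyxxyxx  (last char: 'x')
  sorted[1] = x$xxyyyyyxxyxxyx  (last char: 'x')
  sorted[2] = xx$xxyyyyyxxyxxy  (last char: 'y')
  sorted[3] = xxyxx$xxyyyyyxxy  (last char: 'y')
  sorted[4] = xxyxxyxx$xxyyyyy  (last char: 'y')
  sorted[5] = xxyyyyyxxyxxyxx$  (last char: '$')
  sorted[6] = xyxx$xxyyyyyxxyx  (last char: 'x')
  sorted[7] = xyxxyxx$xxyyyyyx  (last char: 'x')
  sorted[8] = xyyyyyxxyxxyxx$x  (last char: 'x')
  sorted[9] = yxx$xxyyyyyxxyxx  (last char: 'x')
  sorted[10] = yxxyxx$xxyyyyyxx  (last char: 'x')
  sorted[11] = yxxyxxyxx$xxyyyy  (last char: 'y')
  sorted[12] = yyxxyxxyxx$xxyyy  (last char: 'y')
  sorted[13] = yyyxxyxxyxx$xxyy  (last char: 'y')
  sorted[14] = yyyyxxyxxyxx$xxy  (last char: 'y')
  sorted[15] = yyyyyxxyxxyxx$xx  (last char: 'x')
Last column: xxyyy$xxxxxyyyyx
Original string S is at sorted index 5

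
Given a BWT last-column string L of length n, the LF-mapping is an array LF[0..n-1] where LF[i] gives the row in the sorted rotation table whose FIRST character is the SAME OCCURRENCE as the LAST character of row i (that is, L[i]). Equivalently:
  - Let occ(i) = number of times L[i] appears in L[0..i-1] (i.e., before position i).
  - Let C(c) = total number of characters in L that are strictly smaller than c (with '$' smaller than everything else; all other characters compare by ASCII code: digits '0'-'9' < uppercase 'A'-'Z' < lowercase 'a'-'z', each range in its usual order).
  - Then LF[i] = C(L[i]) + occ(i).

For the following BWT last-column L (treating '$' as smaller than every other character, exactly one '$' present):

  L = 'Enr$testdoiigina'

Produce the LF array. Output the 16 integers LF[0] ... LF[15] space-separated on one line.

Char counts: '$':1, 'E':1, 'a':1, 'd':1, 'e':1, 'g':1, 'i':3, 'n':2, 'o':1, 'r':1, 's':1, 't':2
C (first-col start): C('$')=0, C('E')=1, C('a')=2, C('d')=3, C('e')=4, C('g')=5, C('i')=6, C('n')=9, C('o')=11, C('r')=12, C('s')=13, C('t')=14
L[0]='E': occ=0, LF[0]=C('E')+0=1+0=1
L[1]='n': occ=0, LF[1]=C('n')+0=9+0=9
L[2]='r': occ=0, LF[2]=C('r')+0=12+0=12
L[3]='$': occ=0, LF[3]=C('$')+0=0+0=0
L[4]='t': occ=0, LF[4]=C('t')+0=14+0=14
L[5]='e': occ=0, LF[5]=C('e')+0=4+0=4
L[6]='s': occ=0, LF[6]=C('s')+0=13+0=13
L[7]='t': occ=1, LF[7]=C('t')+1=14+1=15
L[8]='d': occ=0, LF[8]=C('d')+0=3+0=3
L[9]='o': occ=0, LF[9]=C('o')+0=11+0=11
L[10]='i': occ=0, LF[10]=C('i')+0=6+0=6
L[11]='i': occ=1, LF[11]=C('i')+1=6+1=7
L[12]='g': occ=0, LF[12]=C('g')+0=5+0=5
L[13]='i': occ=2, LF[13]=C('i')+2=6+2=8
L[14]='n': occ=1, LF[14]=C('n')+1=9+1=10
L[15]='a': occ=0, LF[15]=C('a')+0=2+0=2

Answer: 1 9 12 0 14 4 13 15 3 11 6 7 5 8 10 2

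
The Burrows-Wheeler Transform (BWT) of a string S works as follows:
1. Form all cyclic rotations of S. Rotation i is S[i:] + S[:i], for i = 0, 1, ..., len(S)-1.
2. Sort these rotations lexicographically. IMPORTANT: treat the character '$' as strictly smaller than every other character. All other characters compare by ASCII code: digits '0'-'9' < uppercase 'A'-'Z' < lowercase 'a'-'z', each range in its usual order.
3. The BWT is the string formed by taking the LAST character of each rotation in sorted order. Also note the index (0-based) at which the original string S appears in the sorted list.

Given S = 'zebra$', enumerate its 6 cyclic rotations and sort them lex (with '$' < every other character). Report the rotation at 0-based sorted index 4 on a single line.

Answer: ra$zeb

Derivation:
All 6 rotations (rotation i = S[i:]+S[:i]):
  rot[0] = zebra$
  rot[1] = ebra$z
  rot[2] = bra$ze
  rot[3] = ra$zeb
  rot[4] = a$zebr
  rot[5] = $zebra
Sorted (with $ < everything):
  sorted[0] = $zebra
  sorted[1] = a$zebr
  sorted[2] = bra$ze
  sorted[3] = ebra$z
  sorted[4] = ra$zeb
  sorted[5] = zebra$
sorted[4] = ra$zeb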